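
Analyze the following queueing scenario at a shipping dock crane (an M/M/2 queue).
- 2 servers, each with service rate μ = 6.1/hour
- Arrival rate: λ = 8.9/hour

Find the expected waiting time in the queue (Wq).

Traffic intensity: ρ = λ/(cμ) = 8.9/(2×6.1) = 0.7295
Since ρ = 0.7295 < 1, system is stable.
Offered load a = λ/μ = cρ = 8.9/6.1 = 1.4590
P₀ = [ Σₙ₌₀^1 aⁿ/n! + a^2/(2!(1-ρ)) ]⁻¹
Σ = a^0/0! + a^1/1! = 1.0000 + 1.4590 = 2.4590
a^2/(2!(1-ρ)) = 2.1287/(2 × 0.27049) = 3.9349
P₀ = 1/(2.4590 + 3.9349) = 0.1564
Lq = P₀·a^2·ρ / (2!(1-ρ)²) = 0.15640 × 2.1287 × 0.72951 / (2 × 0.073166) = 1.6598
Wq = Lq/λ = 1.6598/8.9 = 0.1865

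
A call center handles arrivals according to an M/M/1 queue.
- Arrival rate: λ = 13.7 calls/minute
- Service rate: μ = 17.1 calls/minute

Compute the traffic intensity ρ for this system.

Server utilization: ρ = λ/μ
ρ = 13.7/17.1 = 0.8012
The server is busy 80.12% of the time.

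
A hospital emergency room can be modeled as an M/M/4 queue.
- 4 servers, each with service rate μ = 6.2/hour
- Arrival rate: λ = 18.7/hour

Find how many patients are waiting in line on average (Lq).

Traffic intensity: ρ = λ/(cμ) = 18.7/(4×6.2) = 0.7540
Since ρ = 0.7540 < 1, system is stable.
Offered load a = λ/μ = cρ = 18.7/6.2 = 3.0161
P₀ = [ Σₙ₌₀^3 aⁿ/n! + a^4/(4!(1-ρ)) ]⁻¹
Σ = a^0/0! + a^1/1! + a^2/2! + a^3/3! = 1.0000 + 3.0161 + 4.5485 + 4.5730 = 13.1376
a^4/(4!(1-ρ)) = 82.7560/(24 × 0.245968) = 14.0188
P₀ = 1/(13.1376 + 14.0188) = 0.03682
Lq = P₀·a^4·ρ / (4!(1-ρ)²) = 0.036824 × 82.7560 × 0.75403 / (24 × 0.060500) = 1.5825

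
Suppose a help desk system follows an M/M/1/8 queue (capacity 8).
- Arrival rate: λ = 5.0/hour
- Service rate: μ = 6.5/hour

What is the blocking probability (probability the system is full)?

ρ = λ/μ = 5.0/6.5 = 0.76923
P₀ = (1-ρ)/(1-ρ^(K+1)) = (1-0.76923)/(1-0.76923^9) = 0.2308/0.9057 = 0.2548
P_K = P₀×ρ^K = 0.2548 × 0.76923^8 = 0.2548 × 0.1226 = 0.03124
Blocking probability = 3.12%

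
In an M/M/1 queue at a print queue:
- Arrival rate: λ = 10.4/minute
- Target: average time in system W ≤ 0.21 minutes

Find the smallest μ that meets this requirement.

For M/M/1: W = 1/(μ-λ)
Need W ≤ 0.21, so 1/(μ-λ) ≤ 0.21
μ - λ ≥ 1/0.21 = 4.7619
μ ≥ 10.4 + 4.7619 = 15.1619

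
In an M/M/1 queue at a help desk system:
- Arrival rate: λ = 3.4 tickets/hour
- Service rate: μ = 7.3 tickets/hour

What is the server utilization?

Server utilization: ρ = λ/μ
ρ = 3.4/7.3 = 0.4658
The server is busy 46.58% of the time.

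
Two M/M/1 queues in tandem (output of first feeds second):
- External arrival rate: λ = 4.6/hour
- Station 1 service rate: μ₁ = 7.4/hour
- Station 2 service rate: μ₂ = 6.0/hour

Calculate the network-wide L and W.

By Jackson's theorem, each station behaves as independent M/M/1.
Station 1: ρ₁ = 4.6/7.4 = 0.6216, L₁ = ρ₁/(1-ρ₁) = λ/(μ₁-λ) = 4.6/2.80 = 1.6429
Station 2: ρ₂ = 4.6/6.0 = 0.7667, L₂ = ρ₂/(1-ρ₂) = λ/(μ₂-λ) = 4.6/1.40 = 3.2857
Total: L = L₁ + L₂ = 1.6429 + 3.2857 = 4.9286
W = L/λ = 4.9286/4.6 = 1.0714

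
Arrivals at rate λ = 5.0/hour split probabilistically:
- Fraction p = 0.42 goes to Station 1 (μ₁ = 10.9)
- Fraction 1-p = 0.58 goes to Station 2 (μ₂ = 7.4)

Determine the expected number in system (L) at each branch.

Effective rates: λ₁ = 5.0×0.42 = 2.1, λ₂ = 5.0×0.58 = 2.9
Station 1: ρ₁ = 2.1/10.9 = 0.19266, L₁ = ρ₁/(1-ρ₁) = 0.19266/(1-0.19266) = 0.2386
Station 2: ρ₂ = 2.9/7.4 = 0.39189, L₂ = ρ₂/(1-ρ₂) = 0.39189/(1-0.39189) = 0.6444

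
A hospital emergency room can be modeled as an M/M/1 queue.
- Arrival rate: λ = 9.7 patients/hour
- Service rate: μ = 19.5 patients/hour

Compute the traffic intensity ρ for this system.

Server utilization: ρ = λ/μ
ρ = 9.7/19.5 = 0.4974
The server is busy 49.74% of the time.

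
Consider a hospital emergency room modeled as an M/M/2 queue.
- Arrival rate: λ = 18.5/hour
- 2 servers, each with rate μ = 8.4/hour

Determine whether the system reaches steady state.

Stability requires ρ = λ/(cμ) < 1
ρ = 18.5/(2 × 8.4) = 18.5/16.80 = 1.1012
Since 1.1012 ≥ 1, the system is UNSTABLE.
Need c > λ/μ = 18.5/8.4 = 2.20.
Minimum servers needed: c = 3.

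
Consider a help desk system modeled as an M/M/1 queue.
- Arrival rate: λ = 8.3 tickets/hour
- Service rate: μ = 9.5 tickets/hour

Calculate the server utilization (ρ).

Server utilization: ρ = λ/μ
ρ = 8.3/9.5 = 0.8737
The server is busy 87.37% of the time.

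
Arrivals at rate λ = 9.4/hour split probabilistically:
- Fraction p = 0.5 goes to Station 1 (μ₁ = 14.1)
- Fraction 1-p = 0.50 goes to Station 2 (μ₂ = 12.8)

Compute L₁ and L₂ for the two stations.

Effective rates: λ₁ = 9.4×0.5 = 4.7, λ₂ = 9.4×0.50 = 4.7
Station 1: ρ₁ = 4.7/14.1 = 0.33333, L₁ = ρ₁/(1-ρ₁) = 0.33333/(1-0.33333) = 0.5000
Station 2: ρ₂ = 4.7/12.8 = 0.367188, L₂ = ρ₂/(1-ρ₂) = 0.367188/(1-0.367188) = 0.5802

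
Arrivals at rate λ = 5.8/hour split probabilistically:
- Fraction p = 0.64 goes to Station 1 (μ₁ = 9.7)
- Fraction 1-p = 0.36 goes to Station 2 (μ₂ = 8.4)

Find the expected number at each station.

Effective rates: λ₁ = 5.8×0.64 = 3.712, λ₂ = 5.8×0.36 = 2.088
Station 1: ρ₁ = 3.712/9.7 = 0.38268, L₁ = ρ₁/(1-ρ₁) = 0.38268/(1-0.38268) = 0.6199
Station 2: ρ₂ = 2.088/8.4 = 0.2486, L₂ = ρ₂/(1-ρ₂) = 0.2486/(1-0.2486) = 0.3308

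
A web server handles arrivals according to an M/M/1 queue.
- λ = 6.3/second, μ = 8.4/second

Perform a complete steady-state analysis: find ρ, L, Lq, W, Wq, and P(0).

Step 1: ρ = λ/μ = 6.3/8.4 = 0.7500
Step 2: L = λ/(μ-λ) = 6.3/2.10 = 3.0000
Step 3: Lq = λ²/(μ(μ-λ)) = 39.69/(8.4×2.10) = 2.2500
Step 4: W = 1/(μ-λ) = 1/2.10 = 0.47619
Step 5: Wq = λ/(μ(μ-λ)) = 6.3/(8.4×2.10) = 0.3571
Step 6: P(0) = 1-ρ = 0.2500
Verify: L = λW = 6.3×0.47619 = 3.0000 ✔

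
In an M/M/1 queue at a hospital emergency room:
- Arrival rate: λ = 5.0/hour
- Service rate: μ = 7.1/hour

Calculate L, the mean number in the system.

ρ = λ/μ = 5.0/7.1 = 0.7042
For M/M/1: L = λ/(μ-λ)
L = 5.0/(7.1-5.0) = 5.0/2.10
L = 2.3810 patients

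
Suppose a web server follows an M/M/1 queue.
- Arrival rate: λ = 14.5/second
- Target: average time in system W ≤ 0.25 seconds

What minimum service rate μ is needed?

For M/M/1: W = 1/(μ-λ)
Need W ≤ 0.25, so 1/(μ-λ) ≤ 0.25
μ - λ ≥ 1/0.25 = 4.0000
μ ≥ 14.5 + 4.0000 = 18.5000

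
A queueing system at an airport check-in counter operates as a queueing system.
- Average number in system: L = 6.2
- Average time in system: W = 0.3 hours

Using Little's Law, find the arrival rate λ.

Little's Law: L = λW, so λ = L/W
λ = 6.2/0.3 = 20.6667 passengers/hour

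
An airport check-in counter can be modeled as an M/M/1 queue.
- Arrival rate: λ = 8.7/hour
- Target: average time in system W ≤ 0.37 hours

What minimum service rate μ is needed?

For M/M/1: W = 1/(μ-λ)
Need W ≤ 0.37, so 1/(μ-λ) ≤ 0.37
μ - λ ≥ 1/0.37 = 2.7027
μ ≥ 8.7 + 2.7027 = 11.4027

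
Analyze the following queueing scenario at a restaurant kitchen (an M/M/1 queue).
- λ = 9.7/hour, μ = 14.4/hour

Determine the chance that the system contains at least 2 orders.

ρ = λ/μ = 9.7/14.4 = 0.67361
P(N ≥ n) = ρⁿ
P(N ≥ 2) = 0.67361^2
P(N ≥ 2) = 0.4538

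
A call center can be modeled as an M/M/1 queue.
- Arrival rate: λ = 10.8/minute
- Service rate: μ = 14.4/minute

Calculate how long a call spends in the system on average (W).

First, compute utilization: ρ = λ/μ = 10.8/14.4 = 0.7500
For M/M/1: W = 1/(μ-λ)
W = 1/(14.4-10.8) = 1/3.60
W = 0.2778 minutes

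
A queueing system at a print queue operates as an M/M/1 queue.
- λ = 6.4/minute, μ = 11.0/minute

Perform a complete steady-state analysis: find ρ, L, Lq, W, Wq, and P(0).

Step 1: ρ = λ/μ = 6.4/11.0 = 0.5818
Step 2: L = λ/(μ-λ) = 6.4/4.60 = 1.3913
Step 3: Lq = λ²/(μ(μ-λ)) = 40.96/(11.0×4.60) = 0.8095
Step 4: W = 1/(μ-λ) = 1/4.60 = 0.21739
Step 5: Wq = λ/(μ(μ-λ)) = 6.4/(11.0×4.60) = 0.1265
Step 6: P(0) = 1-ρ = 0.4182
Verify: L = λW = 6.4×0.21739 = 1.3913 ✔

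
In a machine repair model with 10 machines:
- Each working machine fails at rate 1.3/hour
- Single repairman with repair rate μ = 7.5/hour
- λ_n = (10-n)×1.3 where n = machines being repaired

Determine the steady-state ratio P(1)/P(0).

P(1)/P(0) = ∏_{i=0}^{1-1} λ_i/μ_{i+1}
= (10-0)×1.3/7.5
= 1.7333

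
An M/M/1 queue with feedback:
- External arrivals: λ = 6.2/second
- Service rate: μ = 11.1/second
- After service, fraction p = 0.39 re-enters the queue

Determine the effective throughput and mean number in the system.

Effective arrival rate: λ_eff = λ/(1-p) = 6.2/(1-0.39) = 6.2/0.61 = 10.1639344
ρ = λ_eff/μ = 10.1639344/11.1 = 0.9156698
L = ρ/(1-ρ) = 0.9156698/(1-0.9156698) = 10.8581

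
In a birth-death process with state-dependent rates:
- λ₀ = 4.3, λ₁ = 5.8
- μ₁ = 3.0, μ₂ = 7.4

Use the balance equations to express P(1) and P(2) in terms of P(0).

Balance equations:
State 0: λ₀P₀ = μ₁P₁ → P₁ = (λ₀/μ₁)P₀ = (4.3/3.0)P₀ = 1.4333P₀
State 1: P₂ = (λ₀λ₁)/(μ₁μ₂)P₀ = (4.3×5.8)/(3.0×7.4)P₀ = 1.1234P₀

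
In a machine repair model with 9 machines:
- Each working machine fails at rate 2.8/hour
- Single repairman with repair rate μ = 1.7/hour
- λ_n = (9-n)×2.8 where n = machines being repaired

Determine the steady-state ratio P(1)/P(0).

P(1)/P(0) = ∏_{i=0}^{1-1} λ_i/μ_{i+1}
= (9-0)×2.8/1.7
= 14.8235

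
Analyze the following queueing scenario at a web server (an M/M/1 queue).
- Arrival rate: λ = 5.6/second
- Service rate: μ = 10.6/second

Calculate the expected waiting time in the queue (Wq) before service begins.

First, compute utilization: ρ = λ/μ = 5.6/10.6 = 0.5283
For M/M/1: Wq = λ/(μ(μ-λ))
Wq = 5.6/(10.6 × (10.6-5.6))
Wq = 5.6/(10.6 × 5.00)
Wq = 0.1057 seconds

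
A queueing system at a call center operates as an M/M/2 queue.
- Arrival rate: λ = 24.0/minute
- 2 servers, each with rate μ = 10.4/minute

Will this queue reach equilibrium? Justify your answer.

Stability requires ρ = λ/(cμ) < 1
ρ = 24.0/(2 × 10.4) = 24.0/20.80 = 1.1538
Since 1.1538 ≥ 1, the system is UNSTABLE.
Need c > λ/μ = 24.0/10.4 = 2.31.
Minimum servers needed: c = 3.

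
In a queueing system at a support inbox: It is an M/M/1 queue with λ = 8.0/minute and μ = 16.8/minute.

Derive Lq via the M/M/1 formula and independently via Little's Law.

Method 1 (direct): Lq = λ²/(μ(μ-λ)) = 64.00/(16.8 × 8.80) = 0.4329

Method 2 (Little's Law):
W = 1/(μ-λ) = 1/8.80 = 0.113636
Wq = W - 1/μ = 0.113636 - 0.0595238 = 0.05411
Lq = λWq = 8.0 × 0.05411 = 0.4329 ✔ (matches Method 1)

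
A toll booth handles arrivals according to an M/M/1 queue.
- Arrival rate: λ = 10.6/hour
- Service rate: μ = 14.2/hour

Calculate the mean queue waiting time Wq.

First, compute utilization: ρ = λ/μ = 10.6/14.2 = 0.7465
For M/M/1: Wq = λ/(μ(μ-λ))
Wq = 10.6/(14.2 × (14.2-10.6))
Wq = 10.6/(14.2 × 3.60)
Wq = 0.2074 hours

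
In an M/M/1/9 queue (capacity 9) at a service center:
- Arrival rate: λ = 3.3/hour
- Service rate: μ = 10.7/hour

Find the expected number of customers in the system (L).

ρ = λ/μ = 3.3/10.7 = 0.30841
P₀ = (1-ρ)/(1-ρ^(K+1)) = (1-0.30841)/(1-0.30841^10) = 0.6916/1.0000 = 0.6916
P_K = P₀×ρ^K = 0.6916 × 0.30841^9 = 0.6916 × 0.00002524 = 0.00001746
L = ρ[1 - (K+1)ρ^K + Kρ^(K+1)] / [(1-ρ)(1-ρ^(K+1))]
L = 0.30841 × (1 - 10×0.00002524 + 9×0.000007785) / ((1 - 0.30841) × (1 - 0.000007785)) = 0.4459 customers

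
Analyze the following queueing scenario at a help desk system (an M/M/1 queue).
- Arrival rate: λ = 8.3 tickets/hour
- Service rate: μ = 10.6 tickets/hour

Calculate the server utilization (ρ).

Server utilization: ρ = λ/μ
ρ = 8.3/10.6 = 0.7830
The server is busy 78.30% of the time.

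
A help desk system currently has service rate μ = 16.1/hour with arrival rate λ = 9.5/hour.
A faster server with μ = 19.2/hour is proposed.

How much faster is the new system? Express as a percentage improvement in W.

System 1: ρ₁ = 9.5/16.1 = 0.5901, W₁ = 1/(16.1-9.5) = 0.15152
System 2: ρ₂ = 9.5/19.2 = 0.4948, W₂ = 1/(19.2-9.5) = 0.10309
Improvement: (W₁-W₂)/W₁ = (0.15152-0.10309)/0.15152 = 31.96%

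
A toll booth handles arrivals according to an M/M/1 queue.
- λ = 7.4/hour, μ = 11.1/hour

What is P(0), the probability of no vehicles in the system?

ρ = λ/μ = 7.4/11.1 = 0.6667
P(0) = 1 - ρ = 1 - 0.6667 = 0.3333
The server is idle 33.33% of the time.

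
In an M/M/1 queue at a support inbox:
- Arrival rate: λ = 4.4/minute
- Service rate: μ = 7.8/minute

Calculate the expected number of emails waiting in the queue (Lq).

ρ = λ/μ = 4.4/7.8 = 0.5641
For M/M/1: Lq = λ²/(μ(μ-λ))
Lq = 19.36/(7.8 × 3.40)
Lq = 0.7300 emails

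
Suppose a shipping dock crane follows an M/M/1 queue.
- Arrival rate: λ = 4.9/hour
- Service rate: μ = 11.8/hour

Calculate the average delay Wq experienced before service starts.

First, compute utilization: ρ = λ/μ = 4.9/11.8 = 0.4153
For M/M/1: Wq = λ/(μ(μ-λ))
Wq = 4.9/(11.8 × (11.8-4.9))
Wq = 4.9/(11.8 × 6.90)
Wq = 0.06018 hours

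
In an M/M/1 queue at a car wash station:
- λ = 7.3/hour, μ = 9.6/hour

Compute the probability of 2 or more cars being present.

ρ = λ/μ = 7.3/9.6 = 0.7604
P(N ≥ n) = ρⁿ
P(N ≥ 2) = 0.7604^2
P(N ≥ 2) = 0.5782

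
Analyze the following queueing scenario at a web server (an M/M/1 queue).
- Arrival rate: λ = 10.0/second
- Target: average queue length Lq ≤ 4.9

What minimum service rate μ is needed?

For M/M/1: Lq = λ²/(μ(μ-λ))
Need Lq ≤ 4.9, i.e. μ(μ-λ) ≥ λ²/4.9
μ² - 10.0μ - 100.00/4.9 ≥ 0  →  μ² - 10.0μ - 20.408163 ≥ 0
Quadratic formula (positive root): μ = [λ + √(λ² + 4×20.408163)]/2
Discriminant: 100.00 + 4×20.408163 = 181.6327, √181.6327 = 13.4771
μ ≥ (10.0 + 13.4771)/2 = 11.7386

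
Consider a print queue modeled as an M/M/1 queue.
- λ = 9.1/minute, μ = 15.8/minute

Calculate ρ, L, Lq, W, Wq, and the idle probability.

Step 1: ρ = λ/μ = 9.1/15.8 = 0.5759
Step 2: L = λ/(μ-λ) = 9.1/6.70 = 1.3582
Step 3: Lq = λ²/(μ(μ-λ)) = 82.81/(15.8×6.70) = 0.7823
Step 4: W = 1/(μ-λ) = 1/6.70 = 0.14925
Step 5: Wq = λ/(μ(μ-λ)) = 9.1/(15.8×6.70) = 0.08596
Step 6: P(0) = 1-ρ = 0.4241
Verify: L = λW = 9.1×0.14925 = 1.3582 ✔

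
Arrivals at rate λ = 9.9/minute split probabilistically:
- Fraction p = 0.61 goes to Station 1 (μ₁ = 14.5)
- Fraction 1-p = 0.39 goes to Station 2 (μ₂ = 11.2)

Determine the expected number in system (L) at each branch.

Effective rates: λ₁ = 9.9×0.61 = 6.039, λ₂ = 9.9×0.39 = 3.861
Station 1: ρ₁ = 6.039/14.5 = 0.41648, L₁ = ρ₁/(1-ρ₁) = 0.41648/(1-0.41648) = 0.7137
Station 2: ρ₂ = 3.861/11.2 = 0.34473, L₂ = ρ₂/(1-ρ₂) = 0.34473/(1-0.34473) = 0.5261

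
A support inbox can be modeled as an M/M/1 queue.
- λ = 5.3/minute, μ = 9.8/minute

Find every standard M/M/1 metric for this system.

Step 1: ρ = λ/μ = 5.3/9.8 = 0.5408
Step 2: L = λ/(μ-λ) = 5.3/4.50 = 1.1778
Step 3: Lq = λ²/(μ(μ-λ)) = 28.09/(9.8×4.50) = 0.6370
Step 4: W = 1/(μ-λ) = 1/4.50 = 0.22222
Step 5: Wq = λ/(μ(μ-λ)) = 5.3/(9.8×4.50) = 0.1202
Step 6: P(0) = 1-ρ = 0.4592
Verify: L = λW = 5.3×0.22222 = 1.1778 ✔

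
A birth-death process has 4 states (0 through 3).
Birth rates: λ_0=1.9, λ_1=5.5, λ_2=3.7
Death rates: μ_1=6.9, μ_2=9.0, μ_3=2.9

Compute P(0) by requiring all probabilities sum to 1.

Ratios P(n)/P(0) = (λ₀···λₙ₋₁)/(μ₁···μₙ):
P(1)/P(0) = (1.9)/(6.9) = 0.27536
P(2)/P(0) = (1.9×5.5)/(6.9×9.0) = 0.16828
P(3)/P(0) = (1.9×5.5×3.7)/(6.9×9.0×2.9) = 0.21470

Normalization: ∑ P(n) = 1
P(0) × (1.0000 + 0.27536 + 0.16828 + 0.21470) = 1
P(0) × 1.6583 = 1
P(0) = 1/1.6583 = 0.6030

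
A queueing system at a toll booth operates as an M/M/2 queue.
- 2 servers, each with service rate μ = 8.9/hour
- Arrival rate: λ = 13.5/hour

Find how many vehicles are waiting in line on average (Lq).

Traffic intensity: ρ = λ/(cμ) = 13.5/(2×8.9) = 0.7584
Since ρ = 0.7584 < 1, system is stable.
Offered load a = λ/μ = cρ = 13.5/8.9 = 1.5169
P₀ = [ Σₙ₌₀^1 aⁿ/n! + a^2/(2!(1-ρ)) ]⁻¹
Σ = a^0/0! + a^1/1! = 1.0000 + 1.5169 = 2.5169
a^2/(2!(1-ρ)) = 2.3008/(2 × 0.24157) = 4.7622
P₀ = 1/(2.5169 + 4.7622) = 0.1374
Lq = P₀·a^2·ρ / (2!(1-ρ)²) = 0.137380 × 2.30085 × 0.758427 / (2 × 0.0583575) = 2.0540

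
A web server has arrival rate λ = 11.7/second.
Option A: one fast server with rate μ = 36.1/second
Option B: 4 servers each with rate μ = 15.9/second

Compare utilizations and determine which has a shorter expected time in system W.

Option A: single server μ = 36.1 (M/M/1)
  ρ_A = 11.7/36.1 = 0.3241
  W_A = 1/(μ-λ) = 1/(36.1-11.7) = 1/24.40 = 0.04098

Option B: 4 servers μ = 15.9 (M/M/4)
  ρ_B = λ/(cμ) = 11.7/(4×15.9) = 0.1840
  Offered load a = λ/μ = cρ = 11.7/15.9 = 0.7358
  P₀ = [ Σₙ₌₀^3 aⁿ/n! + a^4/(4!(1-ρ)) ]⁻¹
  Σ = a^0/0! + a^1/1! + a^2/2! + a^3/3! = 1.0000 + 0.73585 + 0.27074 + 0.066407 = 2.0730
  a^4/(4!(1-ρ)) = 0.2932/(24 × 0.8160) = 0.01497
  P₀ = 1/(2.0730 + 0.01497) = 0.4789
  Lq = P₀·a^4·ρ / (4!(1-ρ)²) = 0.47894 × 0.29319 × 0.18396 / (24 × 0.66592) = 0.001616
  Wq_B = Lq/λ = 0.001616/11.7 = 0.0001381
  W_B = Wq_B + 1/μ = 0.0001381 + 0.06289 = 0.06303

Since W_A = 0.04098 < W_B = 0.06303, Option A (single fast server) has the shorter time in system.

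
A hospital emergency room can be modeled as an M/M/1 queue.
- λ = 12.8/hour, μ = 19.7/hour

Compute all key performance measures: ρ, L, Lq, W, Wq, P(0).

Step 1: ρ = λ/μ = 12.8/19.7 = 0.6497
Step 2: L = λ/(μ-λ) = 12.8/6.90 = 1.8551
Step 3: Lq = λ²/(μ(μ-λ)) = 163.84/(19.7×6.90) = 1.2053
Step 4: W = 1/(μ-λ) = 1/6.90 = 0.14493
Step 5: Wq = λ/(μ(μ-λ)) = 12.8/(19.7×6.90) = 0.09417
Step 6: P(0) = 1-ρ = 0.3503
Verify: L = λW = 12.8×0.14493 = 1.8551 ✔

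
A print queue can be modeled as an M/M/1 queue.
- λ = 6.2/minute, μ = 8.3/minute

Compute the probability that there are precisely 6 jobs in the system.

ρ = λ/μ = 6.2/8.3 = 0.7470
P(n) = (1-ρ)ρⁿ
P(6) = (1-0.7470) × 0.7470^6
P(6) = 0.25300 × 0.17375
P(6) = 0.04396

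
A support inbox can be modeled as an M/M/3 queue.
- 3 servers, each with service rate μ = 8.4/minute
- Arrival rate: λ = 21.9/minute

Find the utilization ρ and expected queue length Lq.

Traffic intensity: ρ = λ/(cμ) = 21.9/(3×8.4) = 0.8690
Since ρ = 0.8690 < 1, system is stable.
Offered load a = λ/μ = cρ = 21.9/8.4 = 2.6071
P₀ = [ Σₙ₌₀^2 aⁿ/n! + a^3/(3!(1-ρ)) ]⁻¹
Σ = a^0/0! + a^1/1! + a^2/2! = 1.0000 + 2.6071 + 3.3986 = 7.0057
a^3/(3!(1-ρ)) = 17.72126/(6 × 0.1309524) = 22.5543
P₀ = 1/(7.0057 + 22.5543) = 0.03383
Lq = P₀·a^3·ρ / (3!(1-ρ)²) = 0.03382943 × 17.72126 × 0.8690476 / (6 × 0.01714853) = 5.0635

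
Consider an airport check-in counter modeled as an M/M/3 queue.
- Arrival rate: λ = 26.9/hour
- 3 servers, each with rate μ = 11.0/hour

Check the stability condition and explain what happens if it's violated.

Stability requires ρ = λ/(cμ) < 1
ρ = 26.9/(3 × 11.0) = 26.9/33.00 = 0.8152
Since 0.8152 < 1, the system is STABLE.
The servers are busy 81.52% of the time.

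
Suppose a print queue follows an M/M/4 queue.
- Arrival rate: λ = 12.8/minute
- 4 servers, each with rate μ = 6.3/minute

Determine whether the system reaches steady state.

Stability requires ρ = λ/(cμ) < 1
ρ = 12.8/(4 × 6.3) = 12.8/25.20 = 0.5079
Since 0.5079 < 1, the system is STABLE.
The servers are busy 50.79% of the time.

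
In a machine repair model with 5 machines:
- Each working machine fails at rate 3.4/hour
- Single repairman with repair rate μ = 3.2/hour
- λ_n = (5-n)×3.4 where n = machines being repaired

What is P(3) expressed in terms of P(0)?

P(3)/P(0) = ∏_{i=0}^{3-1} λ_i/μ_{i+1}
= (5-0)×3.4/3.2 × (5-1)×3.4/3.2 × (5-2)×3.4/3.2
= 71.9678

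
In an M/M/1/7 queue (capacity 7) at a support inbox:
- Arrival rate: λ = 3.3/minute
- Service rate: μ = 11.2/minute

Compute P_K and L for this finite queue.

ρ = λ/μ = 3.3/11.2 = 0.29464
P₀ = (1-ρ)/(1-ρ^(K+1)) = (1-0.29464)/(1-0.29464^8) = 0.70536/0.99994 = 0.7054
P_K = P₀×ρ^K = 0.7054 × 0.29464^7 = 0.7054 × 0.0001928 = 0.0001360
Blocking probability P_7 = 0.0001360 (0.01360%)
L = ρ[1 - (K+1)ρ^K + Kρ^(K+1)] / [(1-ρ)(1-ρ^(K+1))]
L = 0.29464 × (1 - 8×0.0001928 + 7×0.00005680) / ((1 - 0.29464) × (1 - 0.00005680)) = 0.4173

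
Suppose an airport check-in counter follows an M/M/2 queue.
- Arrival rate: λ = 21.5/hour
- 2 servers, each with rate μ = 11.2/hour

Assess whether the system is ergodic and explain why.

Stability requires ρ = λ/(cμ) < 1
ρ = 21.5/(2 × 11.2) = 21.5/22.40 = 0.9598
Since 0.9598 < 1, the system is STABLE.
The servers are busy 95.98% of the time.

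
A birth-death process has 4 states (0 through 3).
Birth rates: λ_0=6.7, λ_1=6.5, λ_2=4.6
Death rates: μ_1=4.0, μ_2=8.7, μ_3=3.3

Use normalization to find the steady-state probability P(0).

Ratios P(n)/P(0) = (λ₀···λₙ₋₁)/(μ₁···μₙ):
P(1)/P(0) = (6.7)/(4.0) = 1.67500
P(2)/P(0) = (6.7×6.5)/(4.0×8.7) = 1.25144
P(3)/P(0) = (6.7×6.5×4.6)/(4.0×8.7×3.3) = 1.74443

Normalization: ∑ P(n) = 1
P(0) × (1.00000 + 1.67500 + 1.25144 + 1.74443) = 1
P(0) × 5.6709 = 1
P(0) = 1/5.6709 = 0.1763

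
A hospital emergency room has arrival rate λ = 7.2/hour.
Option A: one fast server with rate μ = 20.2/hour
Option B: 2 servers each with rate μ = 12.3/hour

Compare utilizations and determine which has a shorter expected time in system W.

Option A: single server μ = 20.2 (M/M/1)
  ρ_A = 7.2/20.2 = 0.3564
  W_A = 1/(μ-λ) = 1/(20.2-7.2) = 1/13.00 = 0.07692

Option B: 2 servers μ = 12.3 (M/M/2)
  ρ_B = λ/(cμ) = 7.2/(2×12.3) = 0.2927
  Offered load a = λ/μ = cρ = 7.2/12.3 = 0.5854
  P₀ = [ Σₙ₌₀^1 aⁿ/n! + a^2/(2!(1-ρ)) ]⁻¹
  Σ = a^0/0! + a^1/1! = 1.0000 + 0.5854 = 1.5854
  a^2/(2!(1-ρ)) = 0.34265/(2 × 0.70732) = 0.2422
  P₀ = 1/(1.5854 + 0.2422) = 0.5472
  Lq = P₀·a^2·ρ / (2!(1-ρ)²) = 0.54717 × 0.34265 × 0.29268 / (2 × 0.50030) = 0.05484
  Wq_B = Lq/λ = 0.05484/7.2 = 0.007617
  W_B = Wq_B + 1/μ = 0.007617 + 0.08130 = 0.08892

Since W_A = 0.07692 < W_B = 0.08892, Option A (single fast server) has the shorter time in system.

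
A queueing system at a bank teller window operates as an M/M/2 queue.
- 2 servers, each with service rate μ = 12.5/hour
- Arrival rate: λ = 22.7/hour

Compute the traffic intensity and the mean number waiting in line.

Traffic intensity: ρ = λ/(cμ) = 22.7/(2×12.5) = 0.9080
Since ρ = 0.9080 < 1, system is stable.
Offered load a = λ/μ = cρ = 22.7/12.5 = 1.8160
P₀ = [ Σₙ₌₀^1 aⁿ/n! + a^2/(2!(1-ρ)) ]⁻¹
Σ = a^0/0! + a^1/1! = 1.0000 + 1.8160 = 2.8160
a^2/(2!(1-ρ)) = 3.297856/(2 × 0.09200000) = 17.9231
P₀ = 1/(2.8160 + 17.9231) = 0.04822
Lq = P₀·a^2·ρ / (2!(1-ρ)²) = 0.0482180 × 3.29786 × 0.908000 / (2 × 0.00846400) = 8.5295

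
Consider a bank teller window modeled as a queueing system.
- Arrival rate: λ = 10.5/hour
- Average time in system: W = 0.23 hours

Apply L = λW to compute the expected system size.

Little's Law: L = λW
L = 10.5 × 0.23 = 2.4150 transactions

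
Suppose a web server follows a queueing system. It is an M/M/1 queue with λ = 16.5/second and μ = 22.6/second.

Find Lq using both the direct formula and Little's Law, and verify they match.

Method 1 (direct): Lq = λ²/(μ(μ-λ)) = 272.25/(22.6 × 6.10) = 1.9748

Method 2 (Little's Law):
W = 1/(μ-λ) = 1/6.10 = 0.1639344
Wq = W - 1/μ = 0.1639344 - 0.04424779 = 0.119687
Lq = λWq = 16.5 × 0.119687 = 1.9748 ✔ (matches Method 1)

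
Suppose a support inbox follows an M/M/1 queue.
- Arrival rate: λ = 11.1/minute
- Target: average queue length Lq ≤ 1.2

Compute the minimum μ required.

For M/M/1: Lq = λ²/(μ(μ-λ))
Need Lq ≤ 1.2, i.e. μ(μ-λ) ≥ λ²/1.2
μ² - 11.1μ - 123.21/1.2 ≥ 0  →  μ² - 11.1μ - 102.6750 ≥ 0
Quadratic formula (positive root): μ = [λ + √(λ² + 4×102.6750)]/2
Discriminant: 123.21 + 4×102.6750 = 533.9100, √533.9100 = 23.1065
μ ≥ (11.1 + 23.1065)/2 = 17.1032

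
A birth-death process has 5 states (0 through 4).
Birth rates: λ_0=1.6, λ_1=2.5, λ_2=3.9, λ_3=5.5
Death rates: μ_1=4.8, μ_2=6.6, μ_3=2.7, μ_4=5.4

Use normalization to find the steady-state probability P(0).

Ratios P(n)/P(0) = (λ₀···λₙ₋₁)/(μ₁···μₙ):
P(1)/P(0) = (1.6)/(4.8) = 0.33333
P(2)/P(0) = (1.6×2.5)/(4.8×6.6) = 0.12626
P(3)/P(0) = (1.6×2.5×3.9)/(4.8×6.6×2.7) = 0.18238
P(4)/P(0) = (1.6×2.5×3.9×5.5)/(4.8×6.6×2.7×5.4) = 0.18576

Normalization: ∑ P(n) = 1
P(0) × (1.0000 + 0.33333 + 0.12626 + 0.18238 + 0.18576) = 1
P(0) × 1.8277 = 1
P(0) = 1/1.8277 = 0.5471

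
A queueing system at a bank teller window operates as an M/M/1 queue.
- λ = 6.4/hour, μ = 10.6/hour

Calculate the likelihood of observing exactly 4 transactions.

ρ = λ/μ = 6.4/10.6 = 0.6038
P(n) = (1-ρ)ρⁿ
P(4) = (1-0.6038) × 0.6038^4
P(4) = 0.39620 × 0.13291
P(4) = 0.05266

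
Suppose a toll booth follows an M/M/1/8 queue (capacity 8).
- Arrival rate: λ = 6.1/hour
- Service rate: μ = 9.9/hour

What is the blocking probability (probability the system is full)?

ρ = λ/μ = 6.1/9.9 = 0.616162
P₀ = (1-ρ)/(1-ρ^(K+1)) = (1-0.616162)/(1-0.616162^9) = 0.3838/0.9872 = 0.3888
P_K = P₀×ρ^K = 0.38882 × 0.616162^8 = 0.38882 × 0.020776 = 0.008078
Blocking probability = 0.81%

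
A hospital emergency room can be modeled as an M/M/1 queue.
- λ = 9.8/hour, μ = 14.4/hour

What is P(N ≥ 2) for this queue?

ρ = λ/μ = 9.8/14.4 = 0.6806
P(N ≥ n) = ρⁿ
P(N ≥ 2) = 0.6806^2
P(N ≥ 2) = 0.4632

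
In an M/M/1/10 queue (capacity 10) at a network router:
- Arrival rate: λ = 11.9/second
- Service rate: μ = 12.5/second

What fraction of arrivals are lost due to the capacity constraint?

ρ = λ/μ = 11.9/12.5 = 0.9520
P₀ = (1-ρ)/(1-ρ^(K+1)) = (1-0.9520)/(1-0.9520^11) = 0.04800/0.4179 = 0.1149
P_K = P₀×ρ^K = 0.11486 × 0.9520^10 = 0.11486 × 0.61146 = 0.07023
Blocking probability = 7.02%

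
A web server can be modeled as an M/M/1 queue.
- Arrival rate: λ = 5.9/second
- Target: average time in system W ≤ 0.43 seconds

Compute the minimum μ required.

For M/M/1: W = 1/(μ-λ)
Need W ≤ 0.43, so 1/(μ-λ) ≤ 0.43
μ - λ ≥ 1/0.43 = 2.3256
μ ≥ 5.9 + 2.3256 = 8.2256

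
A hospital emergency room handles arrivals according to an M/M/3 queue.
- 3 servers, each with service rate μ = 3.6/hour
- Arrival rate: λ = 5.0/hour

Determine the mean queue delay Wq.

Traffic intensity: ρ = λ/(cμ) = 5.0/(3×3.6) = 0.4630
Since ρ = 0.4630 < 1, system is stable.
Offered load a = λ/μ = cρ = 5.0/3.6 = 1.3889
P₀ = [ Σₙ₌₀^2 aⁿ/n! + a^3/(3!(1-ρ)) ]⁻¹
Σ = a^0/0! + a^1/1! + a^2/2! = 1.0000 + 1.3889 + 0.9645 = 3.3534
a^3/(3!(1-ρ)) = 2.6792/(6 × 0.5370) = 0.8315
P₀ = 1/(3.3534 + 0.8315) = 0.2390
Lq = P₀·a^3·ρ / (3!(1-ρ)²) = 0.2390 × 2.6792 × 0.4630 / (6 × 0.2884) = 0.1713
Wq = Lq/λ = 0.1713/5.0 = 0.03426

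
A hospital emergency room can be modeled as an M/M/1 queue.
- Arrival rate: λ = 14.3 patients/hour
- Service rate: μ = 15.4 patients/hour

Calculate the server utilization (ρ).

Server utilization: ρ = λ/μ
ρ = 14.3/15.4 = 0.9286
The server is busy 92.86% of the time.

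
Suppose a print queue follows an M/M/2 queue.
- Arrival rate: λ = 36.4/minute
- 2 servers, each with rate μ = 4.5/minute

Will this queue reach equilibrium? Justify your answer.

Stability requires ρ = λ/(cμ) < 1
ρ = 36.4/(2 × 4.5) = 36.4/9.00 = 4.0444
Since 4.0444 ≥ 1, the system is UNSTABLE.
Need c > λ/μ = 36.4/4.5 = 8.09.
Minimum servers needed: c = 9.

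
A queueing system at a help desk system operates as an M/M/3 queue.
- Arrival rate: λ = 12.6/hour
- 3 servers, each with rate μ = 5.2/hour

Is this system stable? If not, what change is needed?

Stability requires ρ = λ/(cμ) < 1
ρ = 12.6/(3 × 5.2) = 12.6/15.60 = 0.8077
Since 0.8077 < 1, the system is STABLE.
The servers are busy 80.77% of the time.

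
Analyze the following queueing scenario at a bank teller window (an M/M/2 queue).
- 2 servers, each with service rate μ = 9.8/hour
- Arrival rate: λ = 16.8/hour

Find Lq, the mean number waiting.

Traffic intensity: ρ = λ/(cμ) = 16.8/(2×9.8) = 0.8571
Since ρ = 0.8571 < 1, system is stable.
Offered load a = λ/μ = cρ = 16.8/9.8 = 1.7143
P₀ = [ Σₙ₌₀^1 aⁿ/n! + a^2/(2!(1-ρ)) ]⁻¹
Σ = a^0/0! + a^1/1! = 1.0000 + 1.7143 = 2.7143
a^2/(2!(1-ρ)) = 2.93878/(2 × 0.142857) = 10.2857
P₀ = 1/(2.7143 + 10.2857) = 0.07692
Lq = P₀·a^2·ρ / (2!(1-ρ)²) = 0.076923 × 2.9388 × 0.85714 / (2 × 0.020408) = 4.7473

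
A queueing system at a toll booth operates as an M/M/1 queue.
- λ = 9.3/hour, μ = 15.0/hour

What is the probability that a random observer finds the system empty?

ρ = λ/μ = 9.3/15.0 = 0.6200
P(0) = 1 - ρ = 1 - 0.6200 = 0.3800
The server is idle 38.00% of the time.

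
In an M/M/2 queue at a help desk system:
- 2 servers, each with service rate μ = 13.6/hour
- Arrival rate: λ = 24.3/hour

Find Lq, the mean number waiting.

Traffic intensity: ρ = λ/(cμ) = 24.3/(2×13.6) = 0.8934
Since ρ = 0.8934 < 1, system is stable.
Offered load a = λ/μ = cρ = 24.3/13.6 = 1.7868
P₀ = [ Σₙ₌₀^1 aⁿ/n! + a^2/(2!(1-ρ)) ]⁻¹
Σ = a^0/0! + a^1/1! = 1.0000 + 1.7868 = 2.7868
a^2/(2!(1-ρ)) = 3.192528/(2 × 0.1066176) = 14.9719
P₀ = 1/(2.7868 + 14.9719) = 0.05631
Lq = P₀·a^2·ρ / (2!(1-ρ)²) = 0.0563107 × 3.19253 × 0.893382 / (2 × 0.0113673) = 7.0644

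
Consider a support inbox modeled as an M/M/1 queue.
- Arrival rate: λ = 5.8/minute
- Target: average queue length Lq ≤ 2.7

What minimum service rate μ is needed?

For M/M/1: Lq = λ²/(μ(μ-λ))
Need Lq ≤ 2.7, i.e. μ(μ-λ) ≥ λ²/2.7
μ² - 5.8μ - 33.64/2.7 ≥ 0  →  μ² - 5.8μ - 12.45926 ≥ 0
Quadratic formula (positive root): μ = [λ + √(λ² + 4×12.45926)]/2
Discriminant: 33.64 + 4×12.45926 = 83.4770, √83.4770 = 9.1366
μ ≥ (5.8 + 9.1366)/2 = 7.4683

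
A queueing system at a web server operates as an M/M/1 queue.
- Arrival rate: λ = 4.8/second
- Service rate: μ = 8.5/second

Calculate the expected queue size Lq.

ρ = λ/μ = 4.8/8.5 = 0.5647
For M/M/1: Lq = λ²/(μ(μ-λ))
Lq = 23.04/(8.5 × 3.70)
Lq = 0.7326 requests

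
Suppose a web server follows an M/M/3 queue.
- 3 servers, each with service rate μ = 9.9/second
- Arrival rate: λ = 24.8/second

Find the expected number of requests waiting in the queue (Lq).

Traffic intensity: ρ = λ/(cμ) = 24.8/(3×9.9) = 0.8350
Since ρ = 0.8350 < 1, system is stable.
Offered load a = λ/μ = cρ = 24.8/9.9 = 2.5051
P₀ = [ Σₙ₌₀^2 aⁿ/n! + a^3/(3!(1-ρ)) ]⁻¹
Σ = a^0/0! + a^1/1! + a^2/2! = 1.0000 + 2.5051 + 3.1376 = 6.6427
a^3/(3!(1-ρ)) = 15.7199/(6 × 0.164983) = 15.8803
P₀ = 1/(6.6427 + 15.8803) = 0.04440
Lq = P₀·a^3·ρ / (3!(1-ρ)²) = 0.04440 × 15.7199 × 0.8350 / (6 × 0.02722) = 3.5685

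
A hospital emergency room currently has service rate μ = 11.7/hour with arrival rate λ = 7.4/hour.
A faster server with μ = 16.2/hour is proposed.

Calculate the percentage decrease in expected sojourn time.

System 1: ρ₁ = 7.4/11.7 = 0.6325, W₁ = 1/(11.7-7.4) = 0.23256
System 2: ρ₂ = 7.4/16.2 = 0.4568, W₂ = 1/(16.2-7.4) = 0.11364
Improvement: (W₁-W₂)/W₁ = (0.23256-0.11364)/0.23256 = 51.14%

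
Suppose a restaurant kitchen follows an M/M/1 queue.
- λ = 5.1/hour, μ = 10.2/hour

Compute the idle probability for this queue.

ρ = λ/μ = 5.1/10.2 = 0.5000
P(0) = 1 - ρ = 1 - 0.5000 = 0.5000
The server is idle 50.00% of the time.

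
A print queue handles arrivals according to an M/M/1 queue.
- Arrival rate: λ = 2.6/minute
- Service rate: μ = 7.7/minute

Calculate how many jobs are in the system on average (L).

ρ = λ/μ = 2.6/7.7 = 0.3377
For M/M/1: L = λ/(μ-λ)
L = 2.6/(7.7-2.6) = 2.6/5.10
L = 0.5098 jobs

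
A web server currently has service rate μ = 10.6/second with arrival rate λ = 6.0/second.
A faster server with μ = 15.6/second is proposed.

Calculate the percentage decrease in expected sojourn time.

System 1: ρ₁ = 6.0/10.6 = 0.5660, W₁ = 1/(10.6-6.0) = 0.21739
System 2: ρ₂ = 6.0/15.6 = 0.3846, W₂ = 1/(15.6-6.0) = 0.10417
Improvement: (W₁-W₂)/W₁ = (0.21739-0.10417)/0.21739 = 52.08%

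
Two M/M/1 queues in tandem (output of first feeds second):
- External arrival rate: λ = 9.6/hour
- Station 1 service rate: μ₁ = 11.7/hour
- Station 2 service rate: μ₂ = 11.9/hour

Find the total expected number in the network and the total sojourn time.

By Jackson's theorem, each station behaves as independent M/M/1.
Station 1: ρ₁ = 9.6/11.7 = 0.8205, L₁ = ρ₁/(1-ρ₁) = λ/(μ₁-λ) = 9.6/2.10 = 4.5714
Station 2: ρ₂ = 9.6/11.9 = 0.8067, L₂ = ρ₂/(1-ρ₂) = λ/(μ₂-λ) = 9.6/2.30 = 4.1739
Total: L = L₁ + L₂ = 4.5714 + 4.1739 = 8.7453
W = L/λ = 8.7453/9.6 = 0.9110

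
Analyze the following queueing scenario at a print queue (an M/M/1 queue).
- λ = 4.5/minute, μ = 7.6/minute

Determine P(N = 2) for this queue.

ρ = λ/μ = 4.5/7.6 = 0.5921
P(n) = (1-ρ)ρⁿ
P(2) = (1-0.5921) × 0.5921^2
P(2) = 0.4079 × 0.3506
P(2) = 0.1430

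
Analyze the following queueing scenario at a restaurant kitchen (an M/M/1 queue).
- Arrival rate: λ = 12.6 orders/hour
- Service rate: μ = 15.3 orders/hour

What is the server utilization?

Server utilization: ρ = λ/μ
ρ = 12.6/15.3 = 0.8235
The server is busy 82.35% of the time.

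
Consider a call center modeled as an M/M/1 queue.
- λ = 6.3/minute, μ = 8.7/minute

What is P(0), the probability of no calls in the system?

ρ = λ/μ = 6.3/8.7 = 0.7241
P(0) = 1 - ρ = 1 - 0.7241 = 0.2759
The server is idle 27.59% of the time.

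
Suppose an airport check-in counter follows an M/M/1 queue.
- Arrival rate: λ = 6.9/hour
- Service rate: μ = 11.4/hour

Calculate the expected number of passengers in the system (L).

ρ = λ/μ = 6.9/11.4 = 0.6053
For M/M/1: L = λ/(μ-λ)
L = 6.9/(11.4-6.9) = 6.9/4.50
L = 1.5333 passengers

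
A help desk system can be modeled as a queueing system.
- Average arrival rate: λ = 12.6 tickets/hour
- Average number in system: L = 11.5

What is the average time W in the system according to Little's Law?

Little's Law: L = λW, so W = L/λ
W = 11.5/12.6 = 0.9127 hours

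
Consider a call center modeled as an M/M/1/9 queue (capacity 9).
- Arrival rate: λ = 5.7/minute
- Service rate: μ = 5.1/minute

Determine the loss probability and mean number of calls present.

ρ = λ/μ = 5.7/5.1 = 1.117647
P₀ = (1-ρ)/(1-ρ^(K+1)) = (1-1.117647)/(1-1.117647^10) = -0.11765/-2.0412 = 0.05764
P_K = P₀×ρ^K = 0.05764 × 1.117647^9 = 0.05764 × 2.7211 = 0.1568
Blocking probability P_9 = 0.1568 (15.68%)
L = ρ[1 - (K+1)ρ^K + Kρ^(K+1)] / [(1-ρ)(1-ρ^(K+1))]
L = 1.117647 × (1 - 10×2.721084 + 9×3.041211) / ((1 - 1.117647) × (1 - 3.041211)) = 5.3990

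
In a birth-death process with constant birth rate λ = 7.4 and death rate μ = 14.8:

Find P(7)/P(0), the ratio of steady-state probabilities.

For constant rates: P(n)/P(0) = (λ/μ)^n
P(7)/P(0) = (7.4/14.8)^7 = 0.5000^7 = 0.007812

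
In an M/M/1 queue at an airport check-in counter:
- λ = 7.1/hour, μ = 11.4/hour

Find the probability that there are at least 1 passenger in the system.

ρ = λ/μ = 7.1/11.4 = 0.6228
P(N ≥ n) = ρⁿ
P(N ≥ 1) = 0.6228^1
P(N ≥ 1) = 0.6228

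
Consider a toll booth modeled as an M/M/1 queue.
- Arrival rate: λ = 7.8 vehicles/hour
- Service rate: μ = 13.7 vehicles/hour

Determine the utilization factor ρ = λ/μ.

Server utilization: ρ = λ/μ
ρ = 7.8/13.7 = 0.5693
The server is busy 56.93% of the time.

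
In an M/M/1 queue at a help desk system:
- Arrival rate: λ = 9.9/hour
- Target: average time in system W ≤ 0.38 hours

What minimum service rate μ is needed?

For M/M/1: W = 1/(μ-λ)
Need W ≤ 0.38, so 1/(μ-λ) ≤ 0.38
μ - λ ≥ 1/0.38 = 2.6316
μ ≥ 9.9 + 2.6316 = 12.5316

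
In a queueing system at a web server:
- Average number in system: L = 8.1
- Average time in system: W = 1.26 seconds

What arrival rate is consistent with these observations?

Little's Law: L = λW, so λ = L/W
λ = 8.1/1.26 = 6.4286 requests/second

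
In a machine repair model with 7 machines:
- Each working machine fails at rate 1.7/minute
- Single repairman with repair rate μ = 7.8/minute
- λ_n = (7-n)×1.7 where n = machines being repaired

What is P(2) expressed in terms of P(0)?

P(2)/P(0) = ∏_{i=0}^{2-1} λ_i/μ_{i+1}
= (7-0)×1.7/7.8 × (7-1)×1.7/7.8
= 1.9951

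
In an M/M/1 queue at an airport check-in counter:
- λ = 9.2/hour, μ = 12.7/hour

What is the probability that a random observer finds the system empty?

ρ = λ/μ = 9.2/12.7 = 0.7244
P(0) = 1 - ρ = 1 - 0.7244 = 0.2756
The server is idle 27.56% of the time.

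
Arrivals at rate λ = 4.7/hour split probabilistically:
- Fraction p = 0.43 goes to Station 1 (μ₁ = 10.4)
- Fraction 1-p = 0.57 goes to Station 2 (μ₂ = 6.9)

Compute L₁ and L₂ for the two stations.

Effective rates: λ₁ = 4.7×0.43 = 2.021, λ₂ = 4.7×0.57 = 2.679
Station 1: ρ₁ = 2.021/10.4 = 0.1943, L₁ = ρ₁/(1-ρ₁) = 0.1943/(1-0.1943) = 0.2412
Station 2: ρ₂ = 2.679/6.9 = 0.38826, L₂ = ρ₂/(1-ρ₂) = 0.38826/(1-0.38826) = 0.6347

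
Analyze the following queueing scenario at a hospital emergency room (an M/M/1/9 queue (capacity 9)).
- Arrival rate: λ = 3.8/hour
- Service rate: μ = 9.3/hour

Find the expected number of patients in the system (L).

ρ = λ/μ = 3.8/9.3 = 0.4086
P₀ = (1-ρ)/(1-ρ^(K+1)) = (1-0.4086)/(1-0.4086^10) = 0.5914/0.9999 = 0.5915
P_K = P₀×ρ^K = 0.5915 × 0.4086^9 = 0.5915 × 0.0003175 = 0.0001878
L = ρ[1 - (K+1)ρ^K + Kρ^(K+1)] / [(1-ρ)(1-ρ^(K+1))]
L = 0.4086 × (1 - 10×0.0003175 + 9×0.0001297) / ((1 - 0.4086) × (1 - 0.0001297)) = 0.6896 patients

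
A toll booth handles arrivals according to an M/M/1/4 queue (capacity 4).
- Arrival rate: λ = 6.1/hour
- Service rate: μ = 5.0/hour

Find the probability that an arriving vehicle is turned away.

ρ = λ/μ = 6.1/5.0 = 1.2200
P₀ = (1-ρ)/(1-ρ^(K+1)) = (1-1.2200)/(1-1.2200^5) = -0.2200/-1.7027 = 0.1292
P_K = P₀×ρ^K = 0.1292 × 1.2200^4 = 0.1292 × 2.2153 = 0.2862
Blocking probability = 28.62%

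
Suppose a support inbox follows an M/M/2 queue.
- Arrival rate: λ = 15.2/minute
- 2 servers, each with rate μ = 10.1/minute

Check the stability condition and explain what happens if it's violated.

Stability requires ρ = λ/(cμ) < 1
ρ = 15.2/(2 × 10.1) = 15.2/20.20 = 0.7525
Since 0.7525 < 1, the system is STABLE.
The servers are busy 75.25% of the time.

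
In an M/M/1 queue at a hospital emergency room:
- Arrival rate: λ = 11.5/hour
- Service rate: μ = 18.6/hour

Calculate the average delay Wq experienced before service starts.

First, compute utilization: ρ = λ/μ = 11.5/18.6 = 0.6183
For M/M/1: Wq = λ/(μ(μ-λ))
Wq = 11.5/(18.6 × (18.6-11.5))
Wq = 11.5/(18.6 × 7.10)
Wq = 0.08708 hours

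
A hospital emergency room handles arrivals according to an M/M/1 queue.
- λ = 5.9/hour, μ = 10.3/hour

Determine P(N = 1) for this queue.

ρ = λ/μ = 5.9/10.3 = 0.5728
P(n) = (1-ρ)ρⁿ
P(1) = (1-0.5728) × 0.5728^1
P(1) = 0.4272 × 0.5728
P(1) = 0.2447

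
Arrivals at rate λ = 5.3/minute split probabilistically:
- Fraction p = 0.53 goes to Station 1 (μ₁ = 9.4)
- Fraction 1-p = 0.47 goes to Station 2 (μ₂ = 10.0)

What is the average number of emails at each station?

Effective rates: λ₁ = 5.3×0.53 = 2.809, λ₂ = 5.3×0.47 = 2.491
Station 1: ρ₁ = 2.809/9.4 = 0.29883, L₁ = ρ₁/(1-ρ₁) = 0.29883/(1-0.29883) = 0.4262
Station 2: ρ₂ = 2.491/10.0 = 0.2491, L₂ = ρ₂/(1-ρ₂) = 0.2491/(1-0.2491) = 0.3317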